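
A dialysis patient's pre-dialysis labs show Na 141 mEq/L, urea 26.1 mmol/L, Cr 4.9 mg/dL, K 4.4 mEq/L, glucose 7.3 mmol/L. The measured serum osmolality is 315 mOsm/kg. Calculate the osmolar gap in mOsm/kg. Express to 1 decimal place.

Calculated osmolality = 2·Na + glucose + urea
= 2·141 + 7.3 + 26.1
= 282 + 7.30 + 26.10
= 315.4 mOsm/kg ≈ 315.4 mOsm/kg
Osmolar gap = measured − calculated = 315 − 315.4 = -0.4 mOsm/kg

-0.4 mOsm/kg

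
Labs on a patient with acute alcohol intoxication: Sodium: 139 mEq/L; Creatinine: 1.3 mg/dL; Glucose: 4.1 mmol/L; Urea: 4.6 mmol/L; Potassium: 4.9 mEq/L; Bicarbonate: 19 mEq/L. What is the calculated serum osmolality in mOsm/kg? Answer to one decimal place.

286.7 mOsm/kg

Calculated osmolality = 2·Na + glucose + urea
= 2·139 + 4.1 + 4.6
= 278 + 4.10 + 4.60
= 286.7 mOsm/kg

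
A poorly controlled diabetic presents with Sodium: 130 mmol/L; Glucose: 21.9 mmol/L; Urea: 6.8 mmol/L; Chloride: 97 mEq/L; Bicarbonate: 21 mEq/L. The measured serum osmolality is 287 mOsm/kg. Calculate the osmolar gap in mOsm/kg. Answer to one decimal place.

-1.7 mOsm/kg

Calculated osmolality = 2·Na + glucose + urea
= 2·130 + 21.9 + 6.8
= 260 + 21.90 + 6.80
= 288.7 mOsm/kg ≈ 288.7 mOsm/kg
Osmolar gap = measured − calculated = 287 − 288.7 = -1.7 mOsm/kg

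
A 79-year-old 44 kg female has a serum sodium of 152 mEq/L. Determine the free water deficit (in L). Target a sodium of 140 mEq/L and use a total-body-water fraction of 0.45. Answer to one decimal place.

1.7 L

TBW = 0.45 · 44 = 19.8 L
Free water deficit = TBW · (Na/140 − 1)
= 19.8 · (152/140 − 1)
= 19.8 · 0.0857
= 1.7 L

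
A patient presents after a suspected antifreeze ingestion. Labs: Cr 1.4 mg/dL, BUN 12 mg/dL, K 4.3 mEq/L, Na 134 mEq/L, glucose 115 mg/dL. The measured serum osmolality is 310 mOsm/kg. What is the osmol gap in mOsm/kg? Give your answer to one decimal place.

Calculated osmolality = 2·Na + glucose/18 + BUN/2.8
= 2·134 + 115/18 + 12/2.8
= 268 + 6.39 + 4.29
= 278.68 mOsm/kg ≈ 278.7 mOsm/kg
Osmolar gap = measured − calculated = 310 − 278.7 = 31.3 mOsm/kg

31.3 mOsm/kg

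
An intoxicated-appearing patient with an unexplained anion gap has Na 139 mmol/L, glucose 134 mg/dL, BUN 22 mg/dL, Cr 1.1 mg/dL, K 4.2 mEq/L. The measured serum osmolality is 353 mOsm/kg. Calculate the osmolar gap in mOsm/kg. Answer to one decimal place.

59.7 mOsm/kg

Calculated osmolality = 2·Na + glucose/18 + BUN/2.8
= 2·139 + 134/18 + 22/2.8
= 278 + 7.44 + 7.86
= 293.3 mOsm/kg ≈ 293.3 mOsm/kg
Osmolar gap = measured − calculated = 353 − 293.3 = 59.7 mOsm/kg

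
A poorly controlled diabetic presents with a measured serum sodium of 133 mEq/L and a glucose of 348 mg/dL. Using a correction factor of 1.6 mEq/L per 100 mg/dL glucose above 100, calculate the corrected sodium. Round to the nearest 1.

Corrected Na = measured Na + 1.6 · (glucose − 100)/100
= 133 + 1.6 · (348 − 100)/100
= 133 + 4
= 137 mEq/L

137 mEq/L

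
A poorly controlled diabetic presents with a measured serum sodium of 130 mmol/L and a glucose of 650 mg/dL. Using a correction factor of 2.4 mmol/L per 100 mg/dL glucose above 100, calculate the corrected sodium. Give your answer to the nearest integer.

143 mmol/L

Corrected Na = measured Na + 2.4 · (glucose − 100)/100
= 130 + 2.4 · (650 − 100)/100
= 130 + 13.2
= 143.2 mmol/L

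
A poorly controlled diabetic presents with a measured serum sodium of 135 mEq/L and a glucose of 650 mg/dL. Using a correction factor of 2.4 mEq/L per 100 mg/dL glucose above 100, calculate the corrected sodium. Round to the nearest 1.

Corrected Na = measured Na + 2.4 · (glucose − 100)/100
= 135 + 2.4 · (650 − 100)/100
= 135 + 13.2
= 148.2 mEq/L

148 mEq/L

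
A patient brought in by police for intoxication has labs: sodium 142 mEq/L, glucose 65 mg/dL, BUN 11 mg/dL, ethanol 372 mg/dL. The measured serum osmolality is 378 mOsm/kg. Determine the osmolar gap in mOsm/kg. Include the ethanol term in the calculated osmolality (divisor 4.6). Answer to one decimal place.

Calculated osmolality = 2·Na + glucose/18 + BUN/2.8 + ethanol/4.6
= 2·142 + 65/18 + 11/2.8 + 372/4.6
= 284 + 3.61 + 3.93 + 80.87
= 372.41 mOsm/kg ≈ 372.4 mOsm/kg
Osmolar gap = measured − calculated = 378 − 372.4 = 5.6 mOsm/kg

5.6 mOsm/kg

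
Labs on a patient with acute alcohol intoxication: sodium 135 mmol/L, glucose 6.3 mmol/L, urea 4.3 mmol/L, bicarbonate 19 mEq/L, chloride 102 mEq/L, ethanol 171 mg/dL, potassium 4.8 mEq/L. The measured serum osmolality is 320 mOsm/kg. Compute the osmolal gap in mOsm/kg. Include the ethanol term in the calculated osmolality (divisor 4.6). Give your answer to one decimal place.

Calculated osmolality = 2·Na + glucose + urea + ethanol/4.6
= 2·135 + 6.3 + 4.3 + 171/4.6
= 270 + 6.30 + 4.30 + 37.17
= 317.77 mOsm/kg ≈ 317.8 mOsm/kg
Osmolar gap = measured − calculated = 320 − 317.8 = 2.2 mOsm/kg

2.2 mOsm/kg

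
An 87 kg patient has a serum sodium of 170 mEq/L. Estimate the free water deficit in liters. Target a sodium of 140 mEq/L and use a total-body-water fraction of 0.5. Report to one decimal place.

9.3 L

TBW = 0.5 · 87 = 43.5 L
Free water deficit = TBW · (Na/140 − 1)
= 43.5 · (170/140 − 1)
= 43.5 · 0.2143
= 9.32 L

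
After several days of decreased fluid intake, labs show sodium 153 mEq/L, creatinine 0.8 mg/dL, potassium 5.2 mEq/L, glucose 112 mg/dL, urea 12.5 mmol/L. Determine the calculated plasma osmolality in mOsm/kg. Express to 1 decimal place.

324.7 mOsm/kg

Calculated osmolality = 2·Na + glucose/18 + urea
= 2·153 + 112/18 + 12.5
= 306 + 6.22 + 12.50
= 324.72 mOsm/kg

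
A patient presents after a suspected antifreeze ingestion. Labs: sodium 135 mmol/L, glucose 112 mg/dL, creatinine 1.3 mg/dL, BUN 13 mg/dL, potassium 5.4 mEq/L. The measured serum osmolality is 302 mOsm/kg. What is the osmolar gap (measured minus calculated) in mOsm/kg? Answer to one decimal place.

21.1 mOsm/kg

Calculated osmolality = 2·Na + glucose/18 + BUN/2.8
= 2·135 + 112/18 + 13/2.8
= 270 + 6.22 + 4.64
= 280.86 mOsm/kg ≈ 280.9 mOsm/kg
Osmolar gap = measured − calculated = 302 − 280.9 = 21.1 mOsm/kg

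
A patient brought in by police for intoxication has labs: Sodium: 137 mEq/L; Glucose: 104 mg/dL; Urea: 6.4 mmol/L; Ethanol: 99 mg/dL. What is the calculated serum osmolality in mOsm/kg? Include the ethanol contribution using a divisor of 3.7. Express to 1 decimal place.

Calculated osmolality = 2·Na + glucose/18 + urea + ethanol/3.7
= 2·137 + 104/18 + 6.4 + 99/3.7
= 274 + 5.78 + 6.40 + 26.76
= 312.94 mOsm/kg

312.9 mOsm/kg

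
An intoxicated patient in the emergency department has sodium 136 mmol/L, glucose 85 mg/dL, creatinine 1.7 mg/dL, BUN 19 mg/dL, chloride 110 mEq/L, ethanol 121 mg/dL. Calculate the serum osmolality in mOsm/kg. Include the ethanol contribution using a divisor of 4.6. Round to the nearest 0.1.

309.8 mOsm/kg

Calculated osmolality = 2·Na + glucose/18 + BUN/2.8 + ethanol/4.6
= 2·136 + 85/18 + 19/2.8 + 121/4.6
= 272 + 4.72 + 6.79 + 26.30
= 309.81 mOsm/kg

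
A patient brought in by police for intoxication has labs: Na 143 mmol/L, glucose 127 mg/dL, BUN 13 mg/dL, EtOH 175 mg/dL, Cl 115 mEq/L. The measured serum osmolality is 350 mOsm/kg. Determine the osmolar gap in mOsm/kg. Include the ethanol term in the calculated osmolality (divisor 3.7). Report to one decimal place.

5.0 mOsm/kg

Calculated osmolality = 2·Na + glucose/18 + BUN/2.8 + ethanol/3.7
= 2·143 + 127/18 + 13/2.8 + 175/3.7
= 286 + 7.06 + 4.64 + 47.30
= 345 mOsm/kg ≈ 345.0 mOsm/kg
Osmolar gap = measured − calculated = 350 − 345.0 = 5.0 mOsm/kg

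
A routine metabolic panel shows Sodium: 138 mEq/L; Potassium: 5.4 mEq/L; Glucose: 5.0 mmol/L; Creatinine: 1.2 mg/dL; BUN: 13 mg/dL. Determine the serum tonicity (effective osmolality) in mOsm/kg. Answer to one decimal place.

Effective osmolality excludes urea (freely permeant across cell membranes):
2·Na + glucose
= 2·138 + 5
= 276 + 5
= 281 mOsm/kg

281.0 mOsm/kg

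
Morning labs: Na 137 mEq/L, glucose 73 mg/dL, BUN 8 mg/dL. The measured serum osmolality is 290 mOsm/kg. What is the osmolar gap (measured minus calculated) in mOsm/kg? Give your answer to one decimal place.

Calculated osmolality = 2·Na + glucose/18 + BUN/2.8
= 2·137 + 73/18 + 8/2.8
= 274 + 4.06 + 2.86
= 280.92 mOsm/kg ≈ 280.9 mOsm/kg
Osmolar gap = measured − calculated = 290 − 280.9 = 9.1 mOsm/kg

9.1 mOsm/kg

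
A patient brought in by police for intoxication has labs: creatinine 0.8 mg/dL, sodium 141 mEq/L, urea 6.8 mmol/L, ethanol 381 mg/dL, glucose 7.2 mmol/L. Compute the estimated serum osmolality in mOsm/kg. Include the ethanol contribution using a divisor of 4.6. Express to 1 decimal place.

378.8 mOsm/kg

Calculated osmolality = 2·Na + glucose + urea + ethanol/4.6
= 2·141 + 7.2 + 6.8 + 381/4.6
= 282 + 7.20 + 6.80 + 82.83
= 378.83 mOsm/kg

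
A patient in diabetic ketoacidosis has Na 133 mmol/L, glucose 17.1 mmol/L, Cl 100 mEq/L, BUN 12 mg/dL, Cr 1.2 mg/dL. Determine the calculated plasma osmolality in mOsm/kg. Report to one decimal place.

Calculated osmolality = 2·Na + glucose + BUN/2.8
= 2·133 + 17.1 + 12/2.8
= 266 + 17.10 + 4.29
= 287.39 mOsm/kg

287.4 mOsm/kg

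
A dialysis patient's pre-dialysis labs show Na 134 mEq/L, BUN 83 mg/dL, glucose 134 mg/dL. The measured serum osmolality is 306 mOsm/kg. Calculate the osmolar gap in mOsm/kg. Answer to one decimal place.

Calculated osmolality = 2·Na + glucose/18 + BUN/2.8
= 2·134 + 134/18 + 83/2.8
= 268 + 7.44 + 29.64
= 305.08 mOsm/kg ≈ 305.1 mOsm/kg
Osmolar gap = measured − calculated = 306 − 305.1 = 0.9 mOsm/kg

0.9 mOsm/kg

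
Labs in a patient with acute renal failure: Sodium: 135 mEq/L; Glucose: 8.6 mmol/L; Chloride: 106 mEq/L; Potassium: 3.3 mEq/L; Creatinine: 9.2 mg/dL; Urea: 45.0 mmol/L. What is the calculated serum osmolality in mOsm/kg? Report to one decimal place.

323.6 mOsm/kg

Calculated osmolality = 2·Na + glucose + urea
= 2·135 + 8.6 + 45
= 270 + 8.60 + 45
= 323.6 mOsm/kg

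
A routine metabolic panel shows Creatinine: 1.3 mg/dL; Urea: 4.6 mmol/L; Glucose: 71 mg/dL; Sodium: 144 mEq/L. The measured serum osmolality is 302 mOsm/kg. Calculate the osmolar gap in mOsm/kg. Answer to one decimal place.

5.5 mOsm/kg

Calculated osmolality = 2·Na + glucose/18 + urea
= 2·144 + 71/18 + 4.6
= 288 + 3.94 + 4.60
= 296.54 mOsm/kg ≈ 296.5 mOsm/kg
Osmolar gap = measured − calculated = 302 − 296.5 = 5.5 mOsm/kg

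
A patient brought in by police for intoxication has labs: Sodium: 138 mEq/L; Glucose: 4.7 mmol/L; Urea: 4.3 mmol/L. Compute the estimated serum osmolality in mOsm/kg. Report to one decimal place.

Calculated osmolality = 2·Na + glucose + urea
= 2·138 + 4.7 + 4.3
= 276 + 4.70 + 4.30
= 285 mOsm/kg

285.0 mOsm/kg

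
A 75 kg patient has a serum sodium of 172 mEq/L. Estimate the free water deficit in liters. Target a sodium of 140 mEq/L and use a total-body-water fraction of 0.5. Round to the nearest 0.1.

TBW = 0.5 · 75 = 37.5 L
Free water deficit = TBW · (Na/140 − 1)
= 37.5 · (172/140 − 1)
= 37.5 · 0.2286
= 8.57 L

8.6 L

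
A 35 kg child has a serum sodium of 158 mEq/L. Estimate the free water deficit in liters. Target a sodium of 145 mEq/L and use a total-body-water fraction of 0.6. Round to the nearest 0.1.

TBW = 0.6 · 35 = 21 L
Free water deficit = TBW · (Na/145 − 1)
= 21 · (158/145 − 1)
= 21 · 0.0897
= 1.88 L

1.9 L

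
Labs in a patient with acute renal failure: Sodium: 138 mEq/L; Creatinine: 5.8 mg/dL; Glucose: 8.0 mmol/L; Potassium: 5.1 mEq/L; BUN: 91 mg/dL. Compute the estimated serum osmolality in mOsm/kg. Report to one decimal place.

Calculated osmolality = 2·Na + glucose + BUN/2.8
= 2·138 + 8 + 91/2.8
= 276 + 8 + 32.50
= 316.5 mOsm/kg

316.5 mOsm/kg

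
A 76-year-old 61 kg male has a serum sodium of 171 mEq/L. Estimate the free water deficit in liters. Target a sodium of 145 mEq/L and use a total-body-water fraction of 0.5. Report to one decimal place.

TBW = 0.5 · 61 = 30.5 L
Free water deficit = TBW · (Na/145 − 1)
= 30.5 · (171/145 − 1)
= 30.5 · 0.1793
= 5.47 L

5.5 L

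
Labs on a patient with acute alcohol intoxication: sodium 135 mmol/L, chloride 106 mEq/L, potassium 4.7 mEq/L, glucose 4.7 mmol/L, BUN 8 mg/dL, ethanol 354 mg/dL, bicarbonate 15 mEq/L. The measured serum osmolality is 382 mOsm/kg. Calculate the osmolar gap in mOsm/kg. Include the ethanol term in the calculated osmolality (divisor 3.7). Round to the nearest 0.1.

Calculated osmolality = 2·Na + glucose + BUN/2.8 + ethanol/3.7
= 2·135 + 4.7 + 8/2.8 + 354/3.7
= 270 + 4.70 + 2.86 + 95.68
= 373.24 mOsm/kg ≈ 373.2 mOsm/kg
Osmolar gap = measured − calculated = 382 − 373.2 = 8.8 mOsm/kg

8.8 mOsm/kg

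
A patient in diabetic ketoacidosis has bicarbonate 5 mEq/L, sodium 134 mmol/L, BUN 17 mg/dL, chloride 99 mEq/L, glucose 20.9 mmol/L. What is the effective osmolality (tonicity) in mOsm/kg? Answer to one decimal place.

288.9 mOsm/kg

Effective osmolality excludes urea (freely permeant across cell membranes):
2·Na + glucose
= 2·134 + 20.9
= 268 + 20.9
= 288.9 mOsm/kg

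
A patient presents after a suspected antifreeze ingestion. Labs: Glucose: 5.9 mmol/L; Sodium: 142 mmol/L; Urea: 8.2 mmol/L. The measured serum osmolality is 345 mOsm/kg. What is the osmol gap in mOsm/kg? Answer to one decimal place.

Calculated osmolality = 2·Na + glucose + urea
= 2·142 + 5.9 + 8.2
= 284 + 5.90 + 8.20
= 298.1 mOsm/kg ≈ 298.1 mOsm/kg
Osmolar gap = measured − calculated = 345 − 298.1 = 46.9 mOsm/kg

46.9 mOsm/kg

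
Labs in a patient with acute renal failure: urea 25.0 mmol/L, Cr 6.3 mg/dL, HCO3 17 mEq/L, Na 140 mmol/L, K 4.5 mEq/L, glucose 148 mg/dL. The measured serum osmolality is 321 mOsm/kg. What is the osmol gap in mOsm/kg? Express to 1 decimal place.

Calculated osmolality = 2·Na + glucose/18 + urea
= 2·140 + 148/18 + 25
= 280 + 8.22 + 25
= 313.22 mOsm/kg ≈ 313.2 mOsm/kg
Osmolar gap = measured − calculated = 321 − 313.2 = 7.8 mOsm/kg

7.8 mOsm/kg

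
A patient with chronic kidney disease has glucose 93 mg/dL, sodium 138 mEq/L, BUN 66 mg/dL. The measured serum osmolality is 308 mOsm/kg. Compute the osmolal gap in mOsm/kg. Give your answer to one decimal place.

Calculated osmolality = 2·Na + glucose/18 + BUN/2.8
= 2·138 + 93/18 + 66/2.8
= 276 + 5.17 + 23.57
= 304.74 mOsm/kg ≈ 304.7 mOsm/kg
Osmolar gap = measured − calculated = 308 − 304.7 = 3.3 mOsm/kg

3.3 mOsm/kg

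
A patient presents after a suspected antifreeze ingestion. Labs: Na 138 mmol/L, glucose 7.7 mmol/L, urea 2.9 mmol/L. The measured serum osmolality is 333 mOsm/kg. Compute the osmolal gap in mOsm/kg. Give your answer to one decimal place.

46.4 mOsm/kg

Calculated osmolality = 2·Na + glucose + urea
= 2·138 + 7.7 + 2.9
= 276 + 7.70 + 2.90
= 286.6 mOsm/kg ≈ 286.6 mOsm/kg
Osmolar gap = measured − calculated = 333 − 286.6 = 46.4 mOsm/kg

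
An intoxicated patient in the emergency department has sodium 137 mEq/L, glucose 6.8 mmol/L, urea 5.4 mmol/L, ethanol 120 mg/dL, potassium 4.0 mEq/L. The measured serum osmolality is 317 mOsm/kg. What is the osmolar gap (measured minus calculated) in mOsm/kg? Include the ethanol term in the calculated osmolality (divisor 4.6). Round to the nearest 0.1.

Calculated osmolality = 2·Na + glucose + urea + ethanol/4.6
= 2·137 + 6.8 + 5.4 + 120/4.6
= 274 + 6.80 + 5.40 + 26.09
= 312.29 mOsm/kg ≈ 312.3 mOsm/kg
Osmolar gap = measured − calculated = 317 − 312.3 = 4.7 mOsm/kg

4.7 mOsm/kg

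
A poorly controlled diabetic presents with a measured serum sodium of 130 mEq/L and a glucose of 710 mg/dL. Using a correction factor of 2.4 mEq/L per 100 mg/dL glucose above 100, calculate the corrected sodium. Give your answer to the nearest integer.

Corrected Na = measured Na + 2.4 · (glucose − 100)/100
= 130 + 2.4 · (710 − 100)/100
= 130 + 14.6
= 144.6 mEq/L

145 mEq/L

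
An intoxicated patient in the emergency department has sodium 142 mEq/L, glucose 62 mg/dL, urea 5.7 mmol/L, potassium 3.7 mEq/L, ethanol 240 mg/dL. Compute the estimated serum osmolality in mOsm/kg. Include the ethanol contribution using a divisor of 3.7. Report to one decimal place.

Calculated osmolality = 2·Na + glucose/18 + urea + ethanol/3.7
= 2·142 + 62/18 + 5.7 + 240/3.7
= 284 + 3.44 + 5.70 + 64.86
= 358 mOsm/kg

358.0 mOsm/kg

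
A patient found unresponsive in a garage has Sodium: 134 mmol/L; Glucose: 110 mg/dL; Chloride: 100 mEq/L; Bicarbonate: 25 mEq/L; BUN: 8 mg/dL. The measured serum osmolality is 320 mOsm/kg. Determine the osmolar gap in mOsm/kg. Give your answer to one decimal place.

43.0 mOsm/kg

Calculated osmolality = 2·Na + glucose/18 + BUN/2.8
= 2·134 + 110/18 + 8/2.8
= 268 + 6.11 + 2.86
= 276.97 mOsm/kg ≈ 277.0 mOsm/kg
Osmolar gap = measured − calculated = 320 − 277.0 = 43.0 mOsm/kg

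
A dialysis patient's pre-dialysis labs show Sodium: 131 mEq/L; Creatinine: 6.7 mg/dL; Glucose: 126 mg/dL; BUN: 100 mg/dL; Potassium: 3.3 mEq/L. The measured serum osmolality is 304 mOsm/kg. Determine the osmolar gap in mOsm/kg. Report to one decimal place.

Calculated osmolality = 2·Na + glucose/18 + BUN/2.8
= 2·131 + 126/18 + 100/2.8
= 262 + 7 + 35.71
= 304.71 mOsm/kg ≈ 304.7 mOsm/kg
Osmolar gap = measured − calculated = 304 − 304.7 = -0.7 mOsm/kg

-0.7 mOsm/kg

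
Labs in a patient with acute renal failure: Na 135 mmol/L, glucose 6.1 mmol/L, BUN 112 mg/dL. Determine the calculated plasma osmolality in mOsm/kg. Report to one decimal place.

Calculated osmolality = 2·Na + glucose + BUN/2.8
= 2·135 + 6.1 + 112/2.8
= 270 + 6.10 + 40
= 316.1 mOsm/kg

316.1 mOsm/kg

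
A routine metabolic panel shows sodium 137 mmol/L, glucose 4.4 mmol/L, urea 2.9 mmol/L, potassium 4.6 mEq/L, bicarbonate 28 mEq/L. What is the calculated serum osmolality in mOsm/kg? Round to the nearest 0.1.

Calculated osmolality = 2·Na + glucose + urea
= 2·137 + 4.4 + 2.9
= 274 + 4.40 + 2.90
= 281.3 mOsm/kg

281.3 mOsm/kg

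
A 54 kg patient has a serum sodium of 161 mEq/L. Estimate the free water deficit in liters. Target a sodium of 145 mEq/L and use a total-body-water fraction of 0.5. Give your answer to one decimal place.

3.0 L

TBW = 0.5 · 54 = 27 L
Free water deficit = TBW · (Na/145 − 1)
= 27 · (161/145 − 1)
= 27 · 0.1103
= 2.98 L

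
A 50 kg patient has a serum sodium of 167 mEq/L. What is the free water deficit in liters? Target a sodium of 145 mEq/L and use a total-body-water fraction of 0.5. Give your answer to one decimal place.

TBW = 0.5 · 50 = 25 L
Free water deficit = TBW · (Na/145 − 1)
= 25 · (167/145 − 1)
= 25 · 0.1517
= 3.79 L

3.8 L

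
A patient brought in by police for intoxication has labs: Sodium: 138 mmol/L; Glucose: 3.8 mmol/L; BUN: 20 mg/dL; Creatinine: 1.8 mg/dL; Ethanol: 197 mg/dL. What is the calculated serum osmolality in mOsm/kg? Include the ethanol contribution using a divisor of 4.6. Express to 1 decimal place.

Calculated osmolality = 2·Na + glucose + BUN/2.8 + ethanol/4.6
= 2·138 + 3.8 + 20/2.8 + 197/4.6
= 276 + 3.80 + 7.14 + 42.83
= 329.77 mOsm/kg

329.8 mOsm/kg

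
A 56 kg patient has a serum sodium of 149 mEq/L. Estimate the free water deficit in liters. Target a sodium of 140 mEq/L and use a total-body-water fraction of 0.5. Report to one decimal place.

TBW = 0.5 · 56 = 28 L
Free water deficit = TBW · (Na/140 − 1)
= 28 · (149/140 − 1)
= 28 · 0.0643
= 1.8 L

1.8 L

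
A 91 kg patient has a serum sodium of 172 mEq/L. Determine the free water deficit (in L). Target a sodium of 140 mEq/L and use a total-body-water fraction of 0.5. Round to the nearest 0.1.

TBW = 0.5 · 91 = 45.5 L
Free water deficit = TBW · (Na/140 − 1)
= 45.5 · (172/140 − 1)
= 45.5 · 0.2286
= 10.4 L

10.4 L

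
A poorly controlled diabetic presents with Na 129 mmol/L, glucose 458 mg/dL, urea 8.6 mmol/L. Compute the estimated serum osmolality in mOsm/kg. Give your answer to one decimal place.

292.0 mOsm/kg

Calculated osmolality = 2·Na + glucose/18 + urea
= 2·129 + 458/18 + 8.6
= 258 + 25.44 + 8.60
= 292.04 mOsm/kg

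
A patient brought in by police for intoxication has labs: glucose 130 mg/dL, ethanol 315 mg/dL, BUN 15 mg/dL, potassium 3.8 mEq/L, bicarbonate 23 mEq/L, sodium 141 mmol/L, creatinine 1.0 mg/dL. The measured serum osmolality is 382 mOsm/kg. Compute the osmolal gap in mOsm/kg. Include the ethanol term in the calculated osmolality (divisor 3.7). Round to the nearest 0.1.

2.3 mOsm/kg

Calculated osmolality = 2·Na + glucose/18 + BUN/2.8 + ethanol/3.7
= 2·141 + 130/18 + 15/2.8 + 315/3.7
= 282 + 7.22 + 5.36 + 85.14
= 379.72 mOsm/kg ≈ 379.7 mOsm/kg
Osmolar gap = measured − calculated = 382 − 379.7 = 2.3 mOsm/kg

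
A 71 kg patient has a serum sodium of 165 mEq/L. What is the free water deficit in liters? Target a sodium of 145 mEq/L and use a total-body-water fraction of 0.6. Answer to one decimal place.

TBW = 0.6 · 71 = 42.6 L
Free water deficit = TBW · (Na/145 − 1)
= 42.6 · (165/145 − 1)
= 42.6 · 0.1379
= 5.87 L

5.9 L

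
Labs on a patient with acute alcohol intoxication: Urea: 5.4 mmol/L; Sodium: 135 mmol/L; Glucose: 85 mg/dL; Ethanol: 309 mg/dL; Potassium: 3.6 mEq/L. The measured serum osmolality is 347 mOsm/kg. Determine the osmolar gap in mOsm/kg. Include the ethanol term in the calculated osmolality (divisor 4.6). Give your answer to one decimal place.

-0.3 mOsm/kg

Calculated osmolality = 2·Na + glucose/18 + urea + ethanol/4.6
= 2·135 + 85/18 + 5.4 + 309/4.6
= 270 + 4.72 + 5.40 + 67.17
= 347.29 mOsm/kg ≈ 347.3 mOsm/kg
Osmolar gap = measured − calculated = 347 − 347.3 = -0.3 mOsm/kg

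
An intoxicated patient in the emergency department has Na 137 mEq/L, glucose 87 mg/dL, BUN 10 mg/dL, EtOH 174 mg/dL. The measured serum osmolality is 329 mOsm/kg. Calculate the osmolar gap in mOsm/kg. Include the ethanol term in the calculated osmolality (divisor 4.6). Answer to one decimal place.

8.8 mOsm/kg

Calculated osmolality = 2·Na + glucose/18 + BUN/2.8 + ethanol/4.6
= 2·137 + 87/18 + 10/2.8 + 174/4.6
= 274 + 4.83 + 3.57 + 37.83
= 320.23 mOsm/kg ≈ 320.2 mOsm/kg
Osmolar gap = measured − calculated = 329 − 320.2 = 8.8 mOsm/kg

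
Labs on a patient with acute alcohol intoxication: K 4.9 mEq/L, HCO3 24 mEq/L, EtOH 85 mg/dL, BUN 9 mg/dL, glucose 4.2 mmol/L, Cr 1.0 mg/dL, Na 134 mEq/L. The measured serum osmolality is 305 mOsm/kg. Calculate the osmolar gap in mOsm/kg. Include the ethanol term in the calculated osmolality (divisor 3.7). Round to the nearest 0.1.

6.6 mOsm/kg

Calculated osmolality = 2·Na + glucose + BUN/2.8 + ethanol/3.7
= 2·134 + 4.2 + 9/2.8 + 85/3.7
= 268 + 4.20 + 3.21 + 22.97
= 298.38 mOsm/kg ≈ 298.4 mOsm/kg
Osmolar gap = measured − calculated = 305 − 298.4 = 6.6 mOsm/kg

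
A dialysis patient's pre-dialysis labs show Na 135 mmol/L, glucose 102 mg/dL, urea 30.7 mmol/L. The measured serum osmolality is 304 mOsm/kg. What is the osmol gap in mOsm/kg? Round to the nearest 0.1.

-2.4 mOsm/kg

Calculated osmolality = 2·Na + glucose/18 + urea
= 2·135 + 102/18 + 30.7
= 270 + 5.67 + 30.70
= 306.37 mOsm/kg ≈ 306.4 mOsm/kg
Osmolar gap = measured − calculated = 304 − 306.4 = -2.4 mOsm/kg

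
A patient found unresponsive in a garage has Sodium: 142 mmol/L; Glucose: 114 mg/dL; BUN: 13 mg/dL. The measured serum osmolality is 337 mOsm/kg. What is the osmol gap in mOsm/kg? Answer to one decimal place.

42.0 mOsm/kg

Calculated osmolality = 2·Na + glucose/18 + BUN/2.8
= 2·142 + 114/18 + 13/2.8
= 284 + 6.33 + 4.64
= 294.97 mOsm/kg ≈ 295.0 mOsm/kg
Osmolar gap = measured − calculated = 337 − 295.0 = 42.0 mOsm/kg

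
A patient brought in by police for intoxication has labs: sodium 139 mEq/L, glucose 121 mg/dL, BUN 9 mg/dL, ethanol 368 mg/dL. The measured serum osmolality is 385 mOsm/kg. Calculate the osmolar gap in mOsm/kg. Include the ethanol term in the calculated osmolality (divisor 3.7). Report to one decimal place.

Calculated osmolality = 2·Na + glucose/18 + BUN/2.8 + ethanol/3.7
= 2·139 + 121/18 + 9/2.8 + 368/3.7
= 278 + 6.72 + 3.21 + 99.46
= 387.39 mOsm/kg ≈ 387.4 mOsm/kg
Osmolar gap = measured − calculated = 385 − 387.4 = -2.4 mOsm/kg

-2.4 mOsm/kg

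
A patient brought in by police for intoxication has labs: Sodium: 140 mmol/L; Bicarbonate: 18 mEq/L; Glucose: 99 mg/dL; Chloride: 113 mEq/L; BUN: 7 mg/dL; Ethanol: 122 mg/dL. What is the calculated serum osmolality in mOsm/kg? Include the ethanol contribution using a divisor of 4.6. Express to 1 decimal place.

314.5 mOsm/kg

Calculated osmolality = 2·Na + glucose/18 + BUN/2.8 + ethanol/4.6
= 2·140 + 99/18 + 7/2.8 + 122/4.6
= 280 + 5.50 + 2.50 + 26.52
= 314.52 mOsm/kg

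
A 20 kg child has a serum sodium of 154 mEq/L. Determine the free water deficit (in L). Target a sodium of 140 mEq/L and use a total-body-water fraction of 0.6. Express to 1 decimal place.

1.2 L

TBW = 0.6 · 20 = 12 L
Free water deficit = TBW · (Na/140 − 1)
= 12 · (154/140 − 1)
= 12 · 0.1
= 1.2 L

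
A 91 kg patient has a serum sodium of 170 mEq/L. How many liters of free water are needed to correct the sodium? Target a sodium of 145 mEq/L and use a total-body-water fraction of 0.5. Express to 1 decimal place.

TBW = 0.5 · 91 = 45.5 L
Free water deficit = TBW · (Na/145 − 1)
= 45.5 · (170/145 − 1)
= 45.5 · 0.1724
= 7.84 L

7.8 L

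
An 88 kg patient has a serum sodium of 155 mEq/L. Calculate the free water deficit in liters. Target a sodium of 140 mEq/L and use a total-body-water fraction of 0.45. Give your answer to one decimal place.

TBW = 0.45 · 88 = 39.6 L
Free water deficit = TBW · (Na/140 − 1)
= 39.6 · (155/140 − 1)
= 39.6 · 0.1071
= 4.24 L

4.2 L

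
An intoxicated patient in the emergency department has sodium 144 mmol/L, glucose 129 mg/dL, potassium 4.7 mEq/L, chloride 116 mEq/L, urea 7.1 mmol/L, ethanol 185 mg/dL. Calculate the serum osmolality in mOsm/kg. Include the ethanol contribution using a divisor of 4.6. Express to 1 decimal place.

342.5 mOsm/kg

Calculated osmolality = 2·Na + glucose/18 + urea + ethanol/4.6
= 2·144 + 129/18 + 7.1 + 185/4.6
= 288 + 7.17 + 7.10 + 40.22
= 342.49 mOsm/kg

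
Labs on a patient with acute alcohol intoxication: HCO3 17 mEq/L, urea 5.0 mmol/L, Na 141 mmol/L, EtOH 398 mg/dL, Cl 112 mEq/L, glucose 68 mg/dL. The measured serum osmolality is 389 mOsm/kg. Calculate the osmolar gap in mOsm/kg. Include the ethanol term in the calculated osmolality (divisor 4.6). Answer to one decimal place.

11.7 mOsm/kg

Calculated osmolality = 2·Na + glucose/18 + urea + ethanol/4.6
= 2·141 + 68/18 + 5 + 398/4.6
= 282 + 3.78 + 5 + 86.52
= 377.3 mOsm/kg ≈ 377.3 mOsm/kg
Osmolar gap = measured − calculated = 389 − 377.3 = 11.7 mOsm/kg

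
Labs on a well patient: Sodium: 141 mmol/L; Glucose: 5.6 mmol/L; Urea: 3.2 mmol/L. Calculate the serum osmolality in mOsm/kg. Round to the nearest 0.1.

Calculated osmolality = 2·Na + glucose + urea
= 2·141 + 5.6 + 3.2
= 282 + 5.60 + 3.20
= 290.8 mOsm/kg

290.8 mOsm/kg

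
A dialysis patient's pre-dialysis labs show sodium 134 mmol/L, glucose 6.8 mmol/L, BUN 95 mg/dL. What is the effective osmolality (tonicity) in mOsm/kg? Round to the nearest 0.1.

Effective osmolality excludes urea (freely permeant across cell membranes):
2·Na + glucose
= 2·134 + 6.8
= 268 + 6.8
= 274.8 mOsm/kg

274.8 mOsm/kg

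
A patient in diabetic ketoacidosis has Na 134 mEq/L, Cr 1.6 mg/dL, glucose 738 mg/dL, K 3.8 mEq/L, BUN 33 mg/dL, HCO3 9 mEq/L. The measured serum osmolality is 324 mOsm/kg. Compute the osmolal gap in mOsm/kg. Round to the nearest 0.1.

Calculated osmolality = 2·Na + glucose/18 + BUN/2.8
= 2·134 + 738/18 + 33/2.8
= 268 + 41 + 11.79
= 320.79 mOsm/kg ≈ 320.8 mOsm/kg
Osmolar gap = measured − calculated = 324 − 320.8 = 3.2 mOsm/kg

3.2 mOsm/kg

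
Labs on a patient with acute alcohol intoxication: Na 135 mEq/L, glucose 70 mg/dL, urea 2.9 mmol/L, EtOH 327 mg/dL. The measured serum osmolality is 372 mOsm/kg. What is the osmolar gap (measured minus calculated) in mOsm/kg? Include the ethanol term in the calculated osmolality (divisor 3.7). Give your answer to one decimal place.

6.8 mOsm/kg

Calculated osmolality = 2·Na + glucose/18 + urea + ethanol/3.7
= 2·135 + 70/18 + 2.9 + 327/3.7
= 270 + 3.89 + 2.90 + 88.38
= 365.17 mOsm/kg ≈ 365.2 mOsm/kg
Osmolar gap = measured − calculated = 372 − 365.2 = 6.8 mOsm/kg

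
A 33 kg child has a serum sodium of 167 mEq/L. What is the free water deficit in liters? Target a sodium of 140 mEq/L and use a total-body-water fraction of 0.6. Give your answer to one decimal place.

3.8 L

TBW = 0.6 · 33 = 19.8 L
Free water deficit = TBW · (Na/140 − 1)
= 19.8 · (167/140 − 1)
= 19.8 · 0.1929
= 3.82 L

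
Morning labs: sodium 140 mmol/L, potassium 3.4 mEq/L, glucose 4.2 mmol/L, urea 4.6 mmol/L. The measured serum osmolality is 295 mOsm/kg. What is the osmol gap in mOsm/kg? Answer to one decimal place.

6.2 mOsm/kg

Calculated osmolality = 2·Na + glucose + urea
= 2·140 + 4.2 + 4.6
= 280 + 4.20 + 4.60
= 288.8 mOsm/kg ≈ 288.8 mOsm/kg
Osmolar gap = measured − calculated = 295 − 288.8 = 6.2 mOsm/kg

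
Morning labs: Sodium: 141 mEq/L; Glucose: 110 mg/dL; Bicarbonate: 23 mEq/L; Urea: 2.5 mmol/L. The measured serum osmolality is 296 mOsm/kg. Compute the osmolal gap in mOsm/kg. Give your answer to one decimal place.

5.4 mOsm/kg

Calculated osmolality = 2·Na + glucose/18 + urea
= 2·141 + 110/18 + 2.5
= 282 + 6.11 + 2.50
= 290.61 mOsm/kg ≈ 290.6 mOsm/kg
Osmolar gap = measured − calculated = 296 − 290.6 = 5.4 mOsm/kg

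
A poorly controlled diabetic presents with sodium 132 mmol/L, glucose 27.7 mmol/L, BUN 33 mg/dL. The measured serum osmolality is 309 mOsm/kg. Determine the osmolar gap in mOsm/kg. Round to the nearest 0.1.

5.5 mOsm/kg

Calculated osmolality = 2·Na + glucose + BUN/2.8
= 2·132 + 27.7 + 33/2.8
= 264 + 27.70 + 11.79
= 303.49 mOsm/kg ≈ 303.5 mOsm/kg
Osmolar gap = measured − calculated = 309 − 303.5 = 5.5 mOsm/kg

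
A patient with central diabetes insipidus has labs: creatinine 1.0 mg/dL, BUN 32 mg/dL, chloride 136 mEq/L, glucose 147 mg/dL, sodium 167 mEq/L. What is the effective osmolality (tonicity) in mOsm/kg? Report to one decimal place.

Effective osmolality excludes urea (freely permeant across cell membranes):
2·Na + glucose/18
= 2·167 + 147/18
= 334 + 8.17
= 342.17 mOsm/kg

342.2 mOsm/kg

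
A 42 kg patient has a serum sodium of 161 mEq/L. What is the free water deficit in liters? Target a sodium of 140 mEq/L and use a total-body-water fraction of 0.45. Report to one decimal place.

TBW = 0.45 · 42 = 18.9 L
Free water deficit = TBW · (Na/140 − 1)
= 18.9 · (161/140 − 1)
= 18.9 · 0.15
= 2.83 L

2.8 L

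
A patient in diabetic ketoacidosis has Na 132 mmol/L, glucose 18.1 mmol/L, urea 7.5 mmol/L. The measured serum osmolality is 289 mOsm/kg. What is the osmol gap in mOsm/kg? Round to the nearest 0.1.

-0.6 mOsm/kg

Calculated osmolality = 2·Na + glucose + urea
= 2·132 + 18.1 + 7.5
= 264 + 18.10 + 7.50
= 289.6 mOsm/kg ≈ 289.6 mOsm/kg
Osmolar gap = measured − calculated = 289 − 289.6 = -0.6 mOsm/kg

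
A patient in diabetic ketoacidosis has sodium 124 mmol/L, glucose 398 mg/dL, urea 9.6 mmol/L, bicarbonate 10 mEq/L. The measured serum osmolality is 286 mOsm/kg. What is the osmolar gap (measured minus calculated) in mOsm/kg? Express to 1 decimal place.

6.3 mOsm/kg

Calculated osmolality = 2·Na + glucose/18 + urea
= 2·124 + 398/18 + 9.6
= 248 + 22.11 + 9.60
= 279.71 mOsm/kg ≈ 279.7 mOsm/kg
Osmolar gap = measured − calculated = 286 − 279.7 = 6.3 mOsm/kg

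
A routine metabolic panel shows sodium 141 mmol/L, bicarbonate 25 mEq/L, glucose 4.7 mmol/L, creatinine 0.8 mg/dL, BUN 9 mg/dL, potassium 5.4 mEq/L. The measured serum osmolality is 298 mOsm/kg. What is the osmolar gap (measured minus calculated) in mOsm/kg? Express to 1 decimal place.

8.1 mOsm/kg

Calculated osmolality = 2·Na + glucose + BUN/2.8
= 2·141 + 4.7 + 9/2.8
= 282 + 4.70 + 3.21
= 289.91 mOsm/kg ≈ 289.9 mOsm/kg
Osmolar gap = measured − calculated = 298 − 289.9 = 8.1 mOsm/kg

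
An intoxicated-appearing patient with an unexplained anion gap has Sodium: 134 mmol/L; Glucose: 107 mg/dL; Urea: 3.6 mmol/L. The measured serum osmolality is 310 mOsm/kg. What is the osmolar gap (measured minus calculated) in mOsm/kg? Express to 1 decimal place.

Calculated osmolality = 2·Na + glucose/18 + urea
= 2·134 + 107/18 + 3.6
= 268 + 5.94 + 3.60
= 277.54 mOsm/kg ≈ 277.5 mOsm/kg
Osmolar gap = measured − calculated = 310 − 277.5 = 32.5 mOsm/kg

32.5 mOsm/kg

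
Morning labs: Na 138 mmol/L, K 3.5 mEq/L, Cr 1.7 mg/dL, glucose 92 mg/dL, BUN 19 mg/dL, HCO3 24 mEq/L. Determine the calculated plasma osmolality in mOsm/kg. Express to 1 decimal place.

Calculated osmolality = 2·Na + glucose/18 + BUN/2.8
= 2·138 + 92/18 + 19/2.8
= 276 + 5.11 + 6.79
= 287.9 mOsm/kg

287.9 mOsm/kg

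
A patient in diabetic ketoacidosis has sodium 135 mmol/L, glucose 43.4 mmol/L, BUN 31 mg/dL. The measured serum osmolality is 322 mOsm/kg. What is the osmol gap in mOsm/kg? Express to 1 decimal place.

-2.5 mOsm/kg

Calculated osmolality = 2·Na + glucose + BUN/2.8
= 2·135 + 43.4 + 31/2.8
= 270 + 43.40 + 11.07
= 324.47 mOsm/kg ≈ 324.5 mOsm/kg
Osmolar gap = measured − calculated = 322 − 324.5 = -2.5 mOsm/kg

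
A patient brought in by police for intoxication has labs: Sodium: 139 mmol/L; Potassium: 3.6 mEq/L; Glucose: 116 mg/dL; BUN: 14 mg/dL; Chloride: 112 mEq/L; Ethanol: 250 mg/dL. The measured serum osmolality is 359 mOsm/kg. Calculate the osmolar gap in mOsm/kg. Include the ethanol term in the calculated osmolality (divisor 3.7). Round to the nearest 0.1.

2.0 mOsm/kg

Calculated osmolality = 2·Na + glucose/18 + BUN/2.8 + ethanol/3.7
= 2·139 + 116/18 + 14/2.8 + 250/3.7
= 278 + 6.44 + 5 + 67.57
= 357.01 mOsm/kg ≈ 357.0 mOsm/kg
Osmolar gap = measured − calculated = 359 − 357.0 = 2.0 mOsm/kg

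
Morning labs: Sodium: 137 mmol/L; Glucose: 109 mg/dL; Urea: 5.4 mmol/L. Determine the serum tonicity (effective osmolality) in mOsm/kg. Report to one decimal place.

Effective osmolality excludes urea (freely permeant across cell membranes):
2·Na + glucose/18
= 2·137 + 109/18
= 274 + 6.06
= 280.06 mOsm/kg

280.1 mOsm/kg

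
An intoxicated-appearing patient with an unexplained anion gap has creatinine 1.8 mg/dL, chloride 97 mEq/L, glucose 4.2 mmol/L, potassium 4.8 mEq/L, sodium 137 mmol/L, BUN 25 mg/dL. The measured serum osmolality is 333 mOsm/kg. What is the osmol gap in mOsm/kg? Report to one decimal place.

45.9 mOsm/kg

Calculated osmolality = 2·Na + glucose + BUN/2.8
= 2·137 + 4.2 + 25/2.8
= 274 + 4.20 + 8.93
= 287.13 mOsm/kg ≈ 287.1 mOsm/kg
Osmolar gap = measured − calculated = 333 − 287.1 = 45.9 mOsm/kg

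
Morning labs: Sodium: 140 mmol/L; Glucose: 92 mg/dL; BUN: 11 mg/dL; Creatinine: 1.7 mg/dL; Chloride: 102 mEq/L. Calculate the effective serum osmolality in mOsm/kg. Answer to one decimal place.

285.1 mOsm/kg

Effective osmolality excludes urea (freely permeant across cell membranes):
2·Na + glucose/18
= 2·140 + 92/18
= 280 + 5.11
= 285.11 mOsm/kg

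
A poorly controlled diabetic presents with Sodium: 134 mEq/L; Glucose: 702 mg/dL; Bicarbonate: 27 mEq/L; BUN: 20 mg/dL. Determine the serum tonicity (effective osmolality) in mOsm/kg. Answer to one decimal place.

Effective osmolality excludes urea (freely permeant across cell membranes):
2·Na + glucose/18
= 2·134 + 702/18
= 268 + 39
= 307 mOsm/kg

307.0 mOsm/kg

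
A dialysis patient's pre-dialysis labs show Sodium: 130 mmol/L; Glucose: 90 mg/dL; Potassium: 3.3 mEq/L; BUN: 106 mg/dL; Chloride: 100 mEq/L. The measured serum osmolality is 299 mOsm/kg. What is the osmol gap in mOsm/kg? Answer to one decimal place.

Calculated osmolality = 2·Na + glucose/18 + BUN/2.8
= 2·130 + 90/18 + 106/2.8
= 260 + 5 + 37.86
= 302.86 mOsm/kg ≈ 302.9 mOsm/kg
Osmolar gap = measured − calculated = 299 − 302.9 = -3.9 mOsm/kg

-3.9 mOsm/kg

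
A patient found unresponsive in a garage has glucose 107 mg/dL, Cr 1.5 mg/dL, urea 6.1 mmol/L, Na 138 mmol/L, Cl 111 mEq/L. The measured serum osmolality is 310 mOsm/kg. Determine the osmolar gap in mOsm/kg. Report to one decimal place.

Calculated osmolality = 2·Na + glucose/18 + urea
= 2·138 + 107/18 + 6.1
= 276 + 5.94 + 6.10
= 288.04 mOsm/kg ≈ 288.0 mOsm/kg
Osmolar gap = measured − calculated = 310 − 288.0 = 22.0 mOsm/kg

22.0 mOsm/kg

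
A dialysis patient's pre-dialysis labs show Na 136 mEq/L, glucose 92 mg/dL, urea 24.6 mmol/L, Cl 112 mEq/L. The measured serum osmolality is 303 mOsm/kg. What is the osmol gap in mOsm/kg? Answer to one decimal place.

Calculated osmolality = 2·Na + glucose/18 + urea
= 2·136 + 92/18 + 24.6
= 272 + 5.11 + 24.60
= 301.71 mOsm/kg ≈ 301.7 mOsm/kg
Osmolar gap = measured − calculated = 303 − 301.7 = 1.3 mOsm/kg

1.3 mOsm/kg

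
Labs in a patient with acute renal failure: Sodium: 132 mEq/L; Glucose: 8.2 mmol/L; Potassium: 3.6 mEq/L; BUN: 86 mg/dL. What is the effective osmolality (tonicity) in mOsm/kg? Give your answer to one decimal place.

272.2 mOsm/kg

Effective osmolality excludes urea (freely permeant across cell membranes):
2·Na + glucose
= 2·132 + 8.2
= 264 + 8.2
= 272.2 mOsm/kg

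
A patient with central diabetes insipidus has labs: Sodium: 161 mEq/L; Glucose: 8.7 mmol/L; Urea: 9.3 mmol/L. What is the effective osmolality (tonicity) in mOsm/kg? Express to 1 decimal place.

330.7 mOsm/kg

Effective osmolality excludes urea (freely permeant across cell membranes):
2·Na + glucose
= 2·161 + 8.7
= 322 + 8.7
= 330.7 mOsm/kg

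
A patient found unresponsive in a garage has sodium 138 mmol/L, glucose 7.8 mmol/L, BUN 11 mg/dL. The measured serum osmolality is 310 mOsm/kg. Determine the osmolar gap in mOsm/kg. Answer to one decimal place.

Calculated osmolality = 2·Na + glucose + BUN/2.8
= 2·138 + 7.8 + 11/2.8
= 276 + 7.80 + 3.93
= 287.73 mOsm/kg ≈ 287.7 mOsm/kg
Osmolar gap = measured − calculated = 310 − 287.7 = 22.3 mOsm/kg

22.3 mOsm/kg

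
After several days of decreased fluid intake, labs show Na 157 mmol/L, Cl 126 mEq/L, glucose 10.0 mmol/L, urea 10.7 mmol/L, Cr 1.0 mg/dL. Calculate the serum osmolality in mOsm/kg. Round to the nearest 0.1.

334.7 mOsm/kg

Calculated osmolality = 2·Na + glucose + urea
= 2·157 + 10 + 10.7
= 314 + 10 + 10.70
= 334.7 mOsm/kg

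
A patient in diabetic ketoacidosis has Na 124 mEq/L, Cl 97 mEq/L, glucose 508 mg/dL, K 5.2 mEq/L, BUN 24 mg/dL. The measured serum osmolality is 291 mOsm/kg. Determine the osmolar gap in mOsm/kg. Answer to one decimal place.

6.2 mOsm/kg

Calculated osmolality = 2·Na + glucose/18 + BUN/2.8
= 2·124 + 508/18 + 24/2.8
= 248 + 28.22 + 8.57
= 284.79 mOsm/kg ≈ 284.8 mOsm/kg
Osmolar gap = measured − calculated = 291 − 284.8 = 6.2 mOsm/kg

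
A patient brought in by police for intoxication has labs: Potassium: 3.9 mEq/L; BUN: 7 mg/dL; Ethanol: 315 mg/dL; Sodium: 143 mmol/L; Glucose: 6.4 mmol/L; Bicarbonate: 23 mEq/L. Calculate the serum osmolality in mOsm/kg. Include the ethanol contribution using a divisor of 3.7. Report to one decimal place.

380.0 mOsm/kg

Calculated osmolality = 2·Na + glucose + BUN/2.8 + ethanol/3.7
= 2·143 + 6.4 + 7/2.8 + 315/3.7
= 286 + 6.40 + 2.50 + 85.14
= 380.04 mOsm/kg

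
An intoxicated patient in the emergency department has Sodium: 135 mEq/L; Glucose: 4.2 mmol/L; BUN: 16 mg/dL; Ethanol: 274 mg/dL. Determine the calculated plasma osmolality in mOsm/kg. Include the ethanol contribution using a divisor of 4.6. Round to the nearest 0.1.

Calculated osmolality = 2·Na + glucose + BUN/2.8 + ethanol/4.6
= 2·135 + 4.2 + 16/2.8 + 274/4.6
= 270 + 4.20 + 5.71 + 59.57
= 339.48 mOsm/kg

339.5 mOsm/kg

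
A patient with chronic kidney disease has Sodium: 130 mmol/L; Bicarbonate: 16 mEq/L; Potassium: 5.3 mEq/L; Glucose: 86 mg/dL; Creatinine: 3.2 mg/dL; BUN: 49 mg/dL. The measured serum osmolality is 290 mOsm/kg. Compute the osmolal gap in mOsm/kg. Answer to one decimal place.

7.7 mOsm/kg

Calculated osmolality = 2·Na + glucose/18 + BUN/2.8
= 2·130 + 86/18 + 49/2.8
= 260 + 4.78 + 17.50
= 282.28 mOsm/kg ≈ 282.3 mOsm/kg
Osmolar gap = measured − calculated = 290 − 282.3 = 7.7 mOsm/kg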